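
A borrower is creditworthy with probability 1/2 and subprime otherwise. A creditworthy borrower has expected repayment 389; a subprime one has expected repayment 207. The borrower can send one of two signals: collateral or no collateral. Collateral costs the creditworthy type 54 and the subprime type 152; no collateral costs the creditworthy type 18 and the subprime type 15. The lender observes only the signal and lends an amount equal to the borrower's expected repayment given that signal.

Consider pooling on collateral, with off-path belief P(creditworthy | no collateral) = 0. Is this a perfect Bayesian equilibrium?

No

At the pooled signal (collateral) the lender holds the prior 1/2 and pays 1/2·389 + 1/2·207 = 298. Off-path (no collateral) belief 0 gives 0·389 + 1·207 = 207.
Creditworthy: collateral gives 298 − 54 = 244; no collateral gives 207 − 18 = 189. Stays. ✓
Subprime: collateral gives 298 − 152 = 146; no collateral gives 207 − 15 = 192. Deviates. ✗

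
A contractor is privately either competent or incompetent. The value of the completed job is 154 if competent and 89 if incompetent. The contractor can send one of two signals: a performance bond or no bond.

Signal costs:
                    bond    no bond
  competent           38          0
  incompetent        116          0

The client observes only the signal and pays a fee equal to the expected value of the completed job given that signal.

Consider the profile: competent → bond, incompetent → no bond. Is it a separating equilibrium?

If types separate, bond earns payment 154 and no bond earns 89.
Competent: bond gives 154 − 38 = 116; no bond gives 89 − 0 = 89. No deviation. ✓
Incompetent: no bond gives 89 − 0 = 89; bond gives 154 − 116 = 38. No deviation. ✓
Neither type gains from mimicking the other.

Yes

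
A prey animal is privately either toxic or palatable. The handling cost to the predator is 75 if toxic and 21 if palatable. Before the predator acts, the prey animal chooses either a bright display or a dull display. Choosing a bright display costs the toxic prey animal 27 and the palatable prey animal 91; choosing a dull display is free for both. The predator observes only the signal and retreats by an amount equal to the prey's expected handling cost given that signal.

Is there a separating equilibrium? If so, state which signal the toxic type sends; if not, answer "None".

Try toxic → bright display, palatable → dull display:
  If types separate, bright display earns payment 75 and dull display earns 21.
  Toxic: bright display gives 75 − 27 = 48; dull display gives 21 − 0 = 21. No deviation. ✓
  Palatable: dull display gives 21 − 0 = 21; bright display gives 75 − 91 = -16. No deviation. ✓
Both hold — the toxic type sends bright display.

bright display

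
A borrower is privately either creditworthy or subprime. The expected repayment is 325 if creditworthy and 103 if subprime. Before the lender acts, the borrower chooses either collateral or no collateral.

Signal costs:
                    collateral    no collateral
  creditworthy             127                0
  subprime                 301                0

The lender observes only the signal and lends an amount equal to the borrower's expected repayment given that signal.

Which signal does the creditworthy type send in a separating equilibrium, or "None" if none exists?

Try creditworthy → collateral, subprime → no collateral:
  Under separation the lender infers type exactly: collateral → creditworthy (pays 325), no collateral → subprime (pays 103).
  Creditworthy: collateral gives 325 − 127 = 198; no collateral gives 103 − 0 = 103. No deviation. ✓
  Subprime: no collateral gives 103 − 0 = 103; collateral gives 325 − 301 = 24. No deviation. ✓
Both hold — the creditworthy type sends collateral.

collateral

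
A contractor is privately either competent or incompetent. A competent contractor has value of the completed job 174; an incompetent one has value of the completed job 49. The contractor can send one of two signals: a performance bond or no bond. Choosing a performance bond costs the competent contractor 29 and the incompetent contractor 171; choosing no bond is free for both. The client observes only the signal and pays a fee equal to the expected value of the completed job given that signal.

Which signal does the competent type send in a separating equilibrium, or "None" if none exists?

Try competent → bond, incompetent → no bond:
  If types separate, bond earns payment 174 and no bond earns 49.
  Competent: bond gives 174 − 29 = 145; no bond gives 49 − 0 = 49. No deviation. ✓
  Incompetent: no bond gives 49 − 0 = 49; bond gives 174 − 171 = 3. No deviation. ✓
Both hold — the competent type sends bond.

bond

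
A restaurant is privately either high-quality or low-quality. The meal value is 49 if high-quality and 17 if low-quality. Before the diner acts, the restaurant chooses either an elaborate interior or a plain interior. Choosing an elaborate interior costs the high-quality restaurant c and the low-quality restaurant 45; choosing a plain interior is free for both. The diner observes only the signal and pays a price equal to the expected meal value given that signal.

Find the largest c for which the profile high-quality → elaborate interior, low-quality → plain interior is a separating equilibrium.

32

Under separation: elaborate interior → high-quality (pays 49); plain interior → low-quality (pays 17).
Low-quality: 17 − 0 = 17 ≥ 49 − 45 = 4. Holds regardless of c. ✓
High-quality: 49 − c ≥ 17 − 0, so c ≤ 49 − 17 = 32.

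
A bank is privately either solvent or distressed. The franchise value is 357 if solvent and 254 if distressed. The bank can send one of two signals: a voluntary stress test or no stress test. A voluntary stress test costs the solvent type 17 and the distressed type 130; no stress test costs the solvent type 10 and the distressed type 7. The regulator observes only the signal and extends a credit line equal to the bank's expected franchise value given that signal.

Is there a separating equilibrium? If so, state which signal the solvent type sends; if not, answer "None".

Try solvent → stress test, distressed → no stress test:
  If types separate, stress test earns payment 357 and no stress test earns 254.
  Solvent: stress test gives 357 − 17 = 340; no stress test gives 254 − 10 = 244. No deviation. ✓
  Distressed: no stress test gives 254 − 7 = 247; stress test gives 357 − 130 = 227. No deviation. ✓
Both hold — the solvent type sends stress test.

stress test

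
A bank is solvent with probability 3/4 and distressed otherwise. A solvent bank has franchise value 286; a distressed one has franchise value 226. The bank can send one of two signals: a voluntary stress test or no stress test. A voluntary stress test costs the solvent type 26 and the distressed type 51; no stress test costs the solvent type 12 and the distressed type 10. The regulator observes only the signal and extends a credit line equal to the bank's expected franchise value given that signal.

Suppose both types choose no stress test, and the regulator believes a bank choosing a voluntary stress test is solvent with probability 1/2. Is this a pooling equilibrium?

Yes

At the pooled signal (no stress test) the regulator holds the prior 3/4 and pays 3/4·286 + 1/4·226 = 271. Off-path (stress test) belief 1/2 gives 1/2·286 + 1/2·226 = 256.
Solvent: no stress test gives 271 − 12 = 259; stress test gives 256 − 26 = 230. Stays. ✓
Distressed: no stress test gives 271 − 10 = 261; stress test gives 256 − 51 = 205. Stays. ✓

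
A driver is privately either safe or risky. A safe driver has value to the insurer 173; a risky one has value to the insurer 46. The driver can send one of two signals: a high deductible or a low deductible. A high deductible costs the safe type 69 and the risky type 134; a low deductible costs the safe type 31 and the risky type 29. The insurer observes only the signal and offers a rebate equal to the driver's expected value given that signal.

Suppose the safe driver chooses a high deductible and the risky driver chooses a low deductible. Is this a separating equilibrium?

Under separation the insurer infers type exactly: high deductible → safe (pays 173), low deductible → risky (pays 46).
Safe: high deductible gives 173 − 69 = 104; low deductible gives 46 − 31 = 15. No deviation. ✓
Risky: low deductible gives 46 − 29 = 17; high deductible gives 173 − 134 = 39. Would deviate. ✗

No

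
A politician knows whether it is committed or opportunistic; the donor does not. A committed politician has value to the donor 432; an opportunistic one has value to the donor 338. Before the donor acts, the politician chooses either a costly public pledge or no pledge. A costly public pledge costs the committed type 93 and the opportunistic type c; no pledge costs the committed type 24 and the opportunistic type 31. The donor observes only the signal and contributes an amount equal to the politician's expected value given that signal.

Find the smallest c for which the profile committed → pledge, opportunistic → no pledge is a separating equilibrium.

Under separation: pledge → committed (pays 432); no pledge → opportunistic (pays 338).
Committed: 432 − 93 = 339 ≥ 338 − 24 = 314. Holds regardless of c. ✓
Opportunistic: 338 − 31 ≥ 432 − c, so c ≥ 432 − 307 = 125.

125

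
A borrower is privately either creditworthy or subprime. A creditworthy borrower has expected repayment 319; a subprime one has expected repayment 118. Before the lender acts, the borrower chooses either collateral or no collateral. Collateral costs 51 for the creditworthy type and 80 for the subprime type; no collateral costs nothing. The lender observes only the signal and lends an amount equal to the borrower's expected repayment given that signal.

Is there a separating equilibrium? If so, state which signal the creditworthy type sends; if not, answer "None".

Try creditworthy → collateral, subprime → no collateral:
  Under separation the lender infers type exactly: collateral → creditworthy (pays 319), no collateral → subprime (pays 118).
  Creditworthy: collateral gives 319 − 51 = 268; no collateral gives 118 − 0 = 118. No deviation. ✓
  Subprime: no collateral gives 118 − 0 = 118; collateral gives 319 − 80 = 239. Would deviate. ✗
Try creditworthy → no collateral, subprime → collateral:
  Under separation the lender infers type exactly: no collateral → creditworthy (pays 319), collateral → subprime (pays 118).
  Creditworthy: no collateral gives 319 − 0 = 319; collateral gives 118 − 51 = 67. No deviation. ✓
  Subprime: collateral gives 118 − 80 = 38; no collateral gives 319 − 0 = 319. Would deviate. ✗
Neither assignment is incentive-compatible.

None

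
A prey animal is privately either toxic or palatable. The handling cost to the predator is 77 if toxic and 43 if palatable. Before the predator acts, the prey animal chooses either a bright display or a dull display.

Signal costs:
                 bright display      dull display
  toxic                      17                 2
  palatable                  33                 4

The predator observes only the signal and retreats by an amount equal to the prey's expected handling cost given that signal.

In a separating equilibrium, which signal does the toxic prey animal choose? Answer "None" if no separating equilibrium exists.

None

Try toxic → bright display, palatable → dull display:
  Under separation the predator infers type exactly: bright display → toxic (pays 77), dull display → palatable (pays 43).
  Toxic: bright display gives 77 − 17 = 60; dull display gives 43 − 2 = 41. No deviation. ✓
  Palatable: dull display gives 43 − 4 = 39; bright display gives 77 − 33 = 44. Would deviate. ✗
Try toxic → dull display, palatable → bright display:
  Under separation the predator infers type exactly: dull display → toxic (pays 77), bright display → palatable (pays 43).
  Toxic: dull display gives 77 − 2 = 75; bright display gives 43 − 17 = 26. No deviation. ✓
  Palatable: bright display gives 43 − 33 = 10; dull display gives 77 − 4 = 73. Would deviate. ✗
Neither assignment is incentive-compatible.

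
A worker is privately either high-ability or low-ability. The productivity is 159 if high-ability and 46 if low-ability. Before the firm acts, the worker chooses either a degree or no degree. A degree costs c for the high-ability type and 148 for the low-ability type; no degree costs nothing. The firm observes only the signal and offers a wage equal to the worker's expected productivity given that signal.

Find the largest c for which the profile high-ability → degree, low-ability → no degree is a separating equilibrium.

Under separation: degree → high-ability (pays 159); no degree → low-ability (pays 46).
Low-ability: 46 − 0 = 46 ≥ 159 − 148 = 11. Holds regardless of c. ✓
High-ability: 159 − c ≥ 46 − 0, so c ≤ 159 − 46 = 113.

113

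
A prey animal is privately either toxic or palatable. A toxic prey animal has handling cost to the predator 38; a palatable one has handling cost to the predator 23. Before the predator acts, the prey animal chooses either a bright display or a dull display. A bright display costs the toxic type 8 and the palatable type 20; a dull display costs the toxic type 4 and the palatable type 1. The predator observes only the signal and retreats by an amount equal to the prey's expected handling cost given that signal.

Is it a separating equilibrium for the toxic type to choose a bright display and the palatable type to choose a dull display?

Yes

If types separate, bright display earns payment 38 and dull display earns 23.
Toxic: bright display gives 38 − 8 = 30; dull display gives 23 − 4 = 19. No deviation. ✓
Palatable: dull display gives 23 − 1 = 22; bright display gives 38 − 20 = 18. No deviation. ✓
Both incentive constraints hold.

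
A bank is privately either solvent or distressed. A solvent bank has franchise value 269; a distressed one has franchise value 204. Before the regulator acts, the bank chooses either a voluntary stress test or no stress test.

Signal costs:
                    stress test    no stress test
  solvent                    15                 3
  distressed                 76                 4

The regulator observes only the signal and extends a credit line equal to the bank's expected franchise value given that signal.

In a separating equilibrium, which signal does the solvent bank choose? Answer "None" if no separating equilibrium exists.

stress test

Try solvent → stress test, distressed → no stress test:
  Under separation the regulator infers type exactly: stress test → solvent (pays 269), no stress test → distressed (pays 204).
  Solvent: stress test gives 269 − 15 = 254; no stress test gives 204 − 3 = 201. No deviation. ✓
  Distressed: no stress test gives 204 − 4 = 200; stress test gives 269 − 76 = 193. No deviation. ✓
Both hold — the solvent type sends stress test.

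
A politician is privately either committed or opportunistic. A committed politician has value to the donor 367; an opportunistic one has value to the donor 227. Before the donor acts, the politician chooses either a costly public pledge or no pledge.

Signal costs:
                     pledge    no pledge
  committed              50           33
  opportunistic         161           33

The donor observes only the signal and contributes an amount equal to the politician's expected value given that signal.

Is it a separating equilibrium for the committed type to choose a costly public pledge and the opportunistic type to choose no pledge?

If types separate, pledge earns payment 367 and no pledge earns 227.
Committed: pledge gives 367 − 50 = 317; no pledge gives 227 − 33 = 194. No deviation. ✓
Opportunistic: no pledge gives 227 − 33 = 194; pledge gives 367 − 161 = 206. Would deviate. ✗

No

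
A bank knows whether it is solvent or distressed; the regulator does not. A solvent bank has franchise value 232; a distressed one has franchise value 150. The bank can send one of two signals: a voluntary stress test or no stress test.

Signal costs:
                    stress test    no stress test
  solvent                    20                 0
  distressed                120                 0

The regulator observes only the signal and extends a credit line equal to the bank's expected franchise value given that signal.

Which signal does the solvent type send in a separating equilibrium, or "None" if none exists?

Try solvent → stress test, distressed → no stress test:
  Under separation the regulator infers type exactly: stress test → solvent (pays 232), no stress test → distressed (pays 150).
  Solvent: stress test gives 232 − 20 = 212; no stress test gives 150 − 0 = 150. No deviation. ✓
  Distressed: no stress test gives 150 − 0 = 150; stress test gives 232 − 120 = 112. No deviation. ✓
Both hold — the solvent type sends stress test.

stress test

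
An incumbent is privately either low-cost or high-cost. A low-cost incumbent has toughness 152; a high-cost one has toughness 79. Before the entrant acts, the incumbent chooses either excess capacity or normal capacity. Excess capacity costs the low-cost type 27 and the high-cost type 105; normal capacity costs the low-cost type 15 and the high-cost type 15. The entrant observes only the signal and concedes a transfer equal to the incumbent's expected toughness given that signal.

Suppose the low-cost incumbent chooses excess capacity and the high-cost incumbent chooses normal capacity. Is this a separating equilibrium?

Under separation the entrant infers type exactly: excess capacity → low-cost (pays 152), normal capacity → high-cost (pays 79).
Low-cost: excess capacity gives 152 − 27 = 125; normal capacity gives 79 − 15 = 64. No deviation. ✓
High-cost: normal capacity gives 79 − 15 = 64; excess capacity gives 152 − 105 = 47. No deviation. ✓
Neither type gains from mimicking the other.

Yes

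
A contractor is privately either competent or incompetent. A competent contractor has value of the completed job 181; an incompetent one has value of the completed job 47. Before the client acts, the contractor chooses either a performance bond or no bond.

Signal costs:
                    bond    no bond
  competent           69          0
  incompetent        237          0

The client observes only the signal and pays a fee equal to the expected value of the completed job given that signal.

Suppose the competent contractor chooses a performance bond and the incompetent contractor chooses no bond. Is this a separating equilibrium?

Under separation the client infers type exactly: bond → competent (pays 181), no bond → incompetent (pays 47).
Competent: bond gives 181 − 69 = 112; no bond gives 47 − 0 = 47. No deviation. ✓
Incompetent: no bond gives 47 − 0 = 47; bond gives 181 − 237 = -56. No deviation. ✓
Both incentive constraints hold.

Yes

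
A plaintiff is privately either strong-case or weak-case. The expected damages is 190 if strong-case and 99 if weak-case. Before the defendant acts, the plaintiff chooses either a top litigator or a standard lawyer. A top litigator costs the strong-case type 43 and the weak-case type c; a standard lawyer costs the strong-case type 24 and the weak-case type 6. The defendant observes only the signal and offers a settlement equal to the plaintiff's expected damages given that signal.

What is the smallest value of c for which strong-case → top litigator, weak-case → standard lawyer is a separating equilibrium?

Under separation: top litigator → strong-case (pays 190); standard lawyer → weak-case (pays 99).
Strong-case: 190 − 43 = 147 ≥ 99 − 24 = 75. Holds regardless of c. ✓
Weak-case: 99 − 6 ≥ 190 − c, so c ≥ 190 − 93 = 97.

97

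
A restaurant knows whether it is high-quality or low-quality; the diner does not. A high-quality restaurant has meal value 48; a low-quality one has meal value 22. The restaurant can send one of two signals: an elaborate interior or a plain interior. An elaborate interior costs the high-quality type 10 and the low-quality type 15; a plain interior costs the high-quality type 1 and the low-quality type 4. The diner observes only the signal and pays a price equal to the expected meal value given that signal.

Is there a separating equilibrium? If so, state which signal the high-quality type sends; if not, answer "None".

Try high-quality → elaborate interior, low-quality → plain interior:
  Under separation the diner infers type exactly: elaborate interior → high-quality (pays 48), plain interior → low-quality (pays 22).
  High-quality: elaborate interior gives 48 − 10 = 38; plain interior gives 22 − 1 = 21. No deviation. ✓
  Low-quality: plain interior gives 22 − 4 = 18; elaborate interior gives 48 − 15 = 33. Would deviate. ✗
Try high-quality → plain interior, low-quality → elaborate interior:
  Under separation the diner infers type exactly: plain interior → high-quality (pays 48), elaborate interior → low-quality (pays 22).
  High-quality: plain interior gives 48 − 1 = 47; elaborate interior gives 22 − 10 = 12. No deviation. ✓
  Low-quality: elaborate interior gives 22 − 15 = 7; plain interior gives 48 − 4 = 44. Would deviate. ✗
Neither assignment is incentive-compatible.

None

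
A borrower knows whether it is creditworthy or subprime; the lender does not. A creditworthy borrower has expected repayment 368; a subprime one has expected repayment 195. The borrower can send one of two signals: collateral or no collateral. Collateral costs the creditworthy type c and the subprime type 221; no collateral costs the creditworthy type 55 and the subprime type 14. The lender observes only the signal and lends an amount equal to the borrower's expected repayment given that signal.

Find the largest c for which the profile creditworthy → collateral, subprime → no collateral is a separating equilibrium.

228

Under separation: collateral → creditworthy (pays 368); no collateral → subprime (pays 195).
Subprime: 195 − 14 = 181 ≥ 368 − 221 = 147. Holds regardless of c. ✓
Creditworthy: 368 − c ≥ 195 − 55, so c ≤ 368 − 140 = 228.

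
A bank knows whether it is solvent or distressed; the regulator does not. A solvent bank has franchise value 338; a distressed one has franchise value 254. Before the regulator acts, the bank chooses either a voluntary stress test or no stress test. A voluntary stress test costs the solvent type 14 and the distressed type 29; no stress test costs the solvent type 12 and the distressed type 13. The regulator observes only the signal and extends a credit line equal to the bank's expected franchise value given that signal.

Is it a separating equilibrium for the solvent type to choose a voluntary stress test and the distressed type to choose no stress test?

No

If types separate, stress test earns payment 338 and no stress test earns 254.
Solvent: stress test gives 338 − 14 = 324; no stress test gives 254 − 12 = 242. No deviation. ✓
Distressed: no stress test gives 254 − 13 = 241; stress test gives 338 − 29 = 309. Would deviate. ✗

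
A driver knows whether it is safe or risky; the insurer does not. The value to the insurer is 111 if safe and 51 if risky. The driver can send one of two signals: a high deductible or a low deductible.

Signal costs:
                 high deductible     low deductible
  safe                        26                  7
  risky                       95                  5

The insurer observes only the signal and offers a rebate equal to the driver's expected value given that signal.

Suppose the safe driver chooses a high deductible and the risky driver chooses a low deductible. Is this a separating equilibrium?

Yes

Under separation the insurer infers type exactly: high deductible → safe (pays 111), low deductible → risky (pays 51).
Safe: high deductible gives 111 − 26 = 85; low deductible gives 51 − 7 = 44. No deviation. ✓
Risky: low deductible gives 51 − 5 = 46; high deductible gives 111 − 95 = 16. No deviation. ✓
Neither type gains from mimicking the other.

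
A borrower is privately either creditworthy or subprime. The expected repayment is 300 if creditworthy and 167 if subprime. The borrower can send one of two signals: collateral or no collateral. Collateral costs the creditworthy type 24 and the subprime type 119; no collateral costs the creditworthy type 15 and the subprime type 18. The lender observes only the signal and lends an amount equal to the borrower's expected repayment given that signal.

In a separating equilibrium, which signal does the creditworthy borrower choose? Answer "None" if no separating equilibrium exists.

Try creditworthy → collateral, subprime → no collateral:
  Under separation the lender infers type exactly: collateral → creditworthy (pays 300), no collateral → subprime (pays 167).
  Creditworthy: collateral gives 300 − 24 = 276; no collateral gives 167 − 15 = 152. No deviation. ✓
  Subprime: no collateral gives 167 − 18 = 149; collateral gives 300 − 119 = 181. Would deviate. ✗
Try creditworthy → no collateral, subprime → collateral:
  Under separation the lender infers type exactly: no collateral → creditworthy (pays 300), collateral → subprime (pays 167).
  Creditworthy: no collateral gives 300 − 15 = 285; collateral gives 167 − 24 = 143. No deviation. ✓
  Subprime: collateral gives 167 − 119 = 48; no collateral gives 300 − 18 = 282. Would deviate. ✗
Neither assignment is incentive-compatible.

None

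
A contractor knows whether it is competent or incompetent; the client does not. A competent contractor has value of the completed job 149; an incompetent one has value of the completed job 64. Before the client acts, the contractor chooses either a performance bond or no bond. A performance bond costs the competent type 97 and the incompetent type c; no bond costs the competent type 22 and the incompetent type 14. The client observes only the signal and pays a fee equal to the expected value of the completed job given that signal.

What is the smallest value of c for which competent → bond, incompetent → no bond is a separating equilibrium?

99

Under separation: bond → competent (pays 149); no bond → incompetent (pays 64).
Competent: 149 − 97 = 52 ≥ 64 − 22 = 42. Holds regardless of c. ✓
Incompetent: 64 − 14 ≥ 149 − c, so c ≥ 149 − 50 = 99.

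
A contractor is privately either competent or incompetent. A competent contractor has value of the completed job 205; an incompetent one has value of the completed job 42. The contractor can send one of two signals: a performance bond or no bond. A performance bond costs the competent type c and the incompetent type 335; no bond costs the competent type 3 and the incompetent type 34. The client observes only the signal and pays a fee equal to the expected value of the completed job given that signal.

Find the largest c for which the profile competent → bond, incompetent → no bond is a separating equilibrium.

166

Under separation: bond → competent (pays 205); no bond → incompetent (pays 42).
Incompetent: 42 − 34 = 8 ≥ 205 − 335 = -130. Holds regardless of c. ✓
Competent: 205 − c ≥ 42 − 3, so c ≤ 205 − 39 = 166.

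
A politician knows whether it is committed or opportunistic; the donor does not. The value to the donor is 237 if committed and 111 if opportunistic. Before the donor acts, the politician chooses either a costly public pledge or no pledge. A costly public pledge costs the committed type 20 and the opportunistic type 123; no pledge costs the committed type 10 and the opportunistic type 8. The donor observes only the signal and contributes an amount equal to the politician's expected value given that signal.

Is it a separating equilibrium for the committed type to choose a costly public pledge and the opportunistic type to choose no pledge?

If types separate, pledge earns payment 237 and no pledge earns 111.
Committed: pledge gives 237 − 20 = 217; no pledge gives 111 − 10 = 101. No deviation. ✓
Opportunistic: no pledge gives 111 − 8 = 103; pledge gives 237 − 123 = 114. Would deviate. ✗

No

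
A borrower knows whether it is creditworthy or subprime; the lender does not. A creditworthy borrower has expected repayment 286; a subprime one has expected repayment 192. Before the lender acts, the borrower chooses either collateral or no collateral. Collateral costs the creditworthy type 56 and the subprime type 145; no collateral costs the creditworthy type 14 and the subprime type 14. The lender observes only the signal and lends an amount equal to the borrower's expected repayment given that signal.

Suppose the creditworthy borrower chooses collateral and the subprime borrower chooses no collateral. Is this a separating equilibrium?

Under separation the lender infers type exactly: collateral → creditworthy (pays 286), no collateral → subprime (pays 192).
Creditworthy: collateral gives 286 − 56 = 230; no collateral gives 192 − 14 = 178. No deviation. ✓
Subprime: no collateral gives 192 − 14 = 178; collateral gives 286 − 145 = 141. No deviation. ✓
Neither type gains from mimicking the other.

Yes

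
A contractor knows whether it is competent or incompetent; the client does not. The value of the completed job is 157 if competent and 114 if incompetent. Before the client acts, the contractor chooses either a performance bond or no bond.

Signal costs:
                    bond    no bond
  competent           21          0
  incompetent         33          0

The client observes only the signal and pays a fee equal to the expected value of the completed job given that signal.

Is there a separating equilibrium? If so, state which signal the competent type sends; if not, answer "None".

Try competent → bond, incompetent → no bond:
  If types separate, bond earns payment 157 and no bond earns 114.
  Competent: bond gives 157 − 21 = 136; no bond gives 114 − 0 = 114. No deviation. ✓
  Incompetent: no bond gives 114 − 0 = 114; bond gives 157 − 33 = 124. Would deviate. ✗
Try competent → no bond, incompetent → bond:
  If types separate, no bond earns payment 157 and bond earns 114.
  Competent: no bond gives 157 − 0 = 157; bond gives 114 − 21 = 93. No deviation. ✓
  Incompetent: bond gives 114 − 33 = 81; no bond gives 157 − 0 = 157. Would deviate. ✗
Neither assignment is incentive-compatible.

None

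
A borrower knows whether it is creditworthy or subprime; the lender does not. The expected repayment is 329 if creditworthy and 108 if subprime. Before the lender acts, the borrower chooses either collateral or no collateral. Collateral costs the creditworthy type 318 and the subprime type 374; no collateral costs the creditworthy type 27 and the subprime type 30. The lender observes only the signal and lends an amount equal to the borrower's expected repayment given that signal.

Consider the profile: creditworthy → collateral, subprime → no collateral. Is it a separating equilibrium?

No

If types separate, collateral earns payment 329 and no collateral earns 108.
Creditworthy: collateral gives 329 − 318 = 11; no collateral gives 108 − 27 = 81. Would deviate. ✗
Subprime: no collateral gives 108 − 30 = 78; collateral gives 329 − 374 = -45. No deviation. ✓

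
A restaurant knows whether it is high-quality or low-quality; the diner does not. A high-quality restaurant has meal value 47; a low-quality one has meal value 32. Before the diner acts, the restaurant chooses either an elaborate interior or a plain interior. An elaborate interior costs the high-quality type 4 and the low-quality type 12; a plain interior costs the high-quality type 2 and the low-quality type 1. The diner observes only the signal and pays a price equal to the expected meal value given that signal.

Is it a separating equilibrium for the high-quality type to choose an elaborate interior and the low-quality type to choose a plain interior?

No

If types separate, elaborate interior earns payment 47 and plain interior earns 32.
High-quality: elaborate interior gives 47 − 4 = 43; plain interior gives 32 − 2 = 30. No deviation. ✓
Low-quality: plain interior gives 32 − 1 = 31; elaborate interior gives 47 − 12 = 35. Would deviate. ✗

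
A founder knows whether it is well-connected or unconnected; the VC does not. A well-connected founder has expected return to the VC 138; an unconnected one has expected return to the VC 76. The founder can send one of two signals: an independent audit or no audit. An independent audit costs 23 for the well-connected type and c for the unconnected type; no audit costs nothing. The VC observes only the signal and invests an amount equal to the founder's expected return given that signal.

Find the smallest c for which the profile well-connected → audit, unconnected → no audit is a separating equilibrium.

Under separation: audit → well-connected (pays 138); no audit → unconnected (pays 76).
Well-connected: 138 − 23 = 115 ≥ 76 − 0 = 76. Holds regardless of c. ✓
Unconnected: 76 − 0 ≥ 138 − c, so c ≥ 138 − 76 = 62.

62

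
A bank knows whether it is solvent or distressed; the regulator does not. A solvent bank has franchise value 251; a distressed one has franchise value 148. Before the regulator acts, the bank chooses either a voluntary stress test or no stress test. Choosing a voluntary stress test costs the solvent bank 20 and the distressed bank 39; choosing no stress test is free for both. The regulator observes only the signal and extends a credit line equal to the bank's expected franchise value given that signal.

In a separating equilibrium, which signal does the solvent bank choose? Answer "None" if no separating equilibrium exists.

Try solvent → stress test, distressed → no stress test:
  If types separate, stress test earns payment 251 and no stress test earns 148.
  Solvent: stress test gives 251 − 20 = 231; no stress test gives 148 − 0 = 148. No deviation. ✓
  Distressed: no stress test gives 148 − 0 = 148; stress test gives 251 − 39 = 212. Would deviate. ✗
Try solvent → no stress test, distressed → stress test:
  If types separate, no stress test earns payment 251 and stress test earns 148.
  Solvent: no stress test gives 251 − 0 = 251; stress test gives 148 − 20 = 128. No deviation. ✓
  Distressed: stress test gives 148 − 39 = 109; no stress test gives 251 − 0 = 251. Would deviate. ✗
Neither assignment is incentive-compatible.

None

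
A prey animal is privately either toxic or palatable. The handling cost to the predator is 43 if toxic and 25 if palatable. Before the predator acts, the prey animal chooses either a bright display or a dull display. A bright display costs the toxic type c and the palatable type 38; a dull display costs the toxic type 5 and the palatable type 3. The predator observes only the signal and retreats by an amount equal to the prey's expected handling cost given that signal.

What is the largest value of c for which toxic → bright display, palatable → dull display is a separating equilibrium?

23

Under separation: bright display → toxic (pays 43); dull display → palatable (pays 25).
Palatable: 25 − 3 = 22 ≥ 43 − 38 = 5. Holds regardless of c. ✓
Toxic: 43 − c ≥ 25 − 5, so c ≤ 43 − 20 = 23.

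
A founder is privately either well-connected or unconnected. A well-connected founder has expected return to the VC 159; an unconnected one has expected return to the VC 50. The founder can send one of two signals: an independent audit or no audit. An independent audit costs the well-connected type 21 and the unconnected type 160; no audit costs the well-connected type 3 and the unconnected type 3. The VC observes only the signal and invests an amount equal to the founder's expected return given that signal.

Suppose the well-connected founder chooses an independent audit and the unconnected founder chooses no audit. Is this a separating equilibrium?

If types separate, audit earns payment 159 and no audit earns 50.
Well-connected: audit gives 159 − 21 = 138; no audit gives 50 − 3 = 47. No deviation. ✓
Unconnected: no audit gives 50 − 3 = 47; audit gives 159 − 160 = -1. No deviation. ✓
Neither type gains from mimicking the other.

Yes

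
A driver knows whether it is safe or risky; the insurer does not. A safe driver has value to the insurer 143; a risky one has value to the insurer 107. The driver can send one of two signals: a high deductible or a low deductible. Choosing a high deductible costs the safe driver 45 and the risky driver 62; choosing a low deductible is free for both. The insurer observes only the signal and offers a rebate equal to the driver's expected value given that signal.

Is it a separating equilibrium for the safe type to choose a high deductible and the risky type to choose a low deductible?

No

If types separate, high deductible earns payment 143 and low deductible earns 107.
Safe: high deductible gives 143 − 45 = 98; low deductible gives 107 − 0 = 107. Would deviate. ✗
Risky: low deductible gives 107 − 0 = 107; high deductible gives 143 − 62 = 81. No deviation. ✓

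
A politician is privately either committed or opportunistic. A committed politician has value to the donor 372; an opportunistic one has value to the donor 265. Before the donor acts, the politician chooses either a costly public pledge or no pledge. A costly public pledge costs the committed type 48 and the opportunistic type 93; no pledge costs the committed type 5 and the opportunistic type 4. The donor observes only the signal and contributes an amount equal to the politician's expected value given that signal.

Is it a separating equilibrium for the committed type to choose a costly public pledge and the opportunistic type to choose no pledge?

If types separate, pledge earns payment 372 and no pledge earns 265.
Committed: pledge gives 372 − 48 = 324; no pledge gives 265 − 5 = 260. No deviation. ✓
Opportunistic: no pledge gives 265 − 4 = 261; pledge gives 372 − 93 = 279. Would deviate. ✗

No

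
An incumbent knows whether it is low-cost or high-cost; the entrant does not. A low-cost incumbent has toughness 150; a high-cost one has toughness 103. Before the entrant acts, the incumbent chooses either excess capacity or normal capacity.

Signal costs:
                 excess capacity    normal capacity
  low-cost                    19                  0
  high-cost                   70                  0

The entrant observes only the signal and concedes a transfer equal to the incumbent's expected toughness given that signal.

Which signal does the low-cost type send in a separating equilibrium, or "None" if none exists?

Try low-cost → excess capacity, high-cost → normal capacity:
  Under separation the entrant infers type exactly: excess capacity → low-cost (pays 150), normal capacity → high-cost (pays 103).
  Low-cost: excess capacity gives 150 − 19 = 131; normal capacity gives 103 − 0 = 103. No deviation. ✓
  High-cost: normal capacity gives 103 − 0 = 103; excess capacity gives 150 − 70 = 80. No deviation. ✓
Both hold — the low-cost type sends excess capacity.

excess capacity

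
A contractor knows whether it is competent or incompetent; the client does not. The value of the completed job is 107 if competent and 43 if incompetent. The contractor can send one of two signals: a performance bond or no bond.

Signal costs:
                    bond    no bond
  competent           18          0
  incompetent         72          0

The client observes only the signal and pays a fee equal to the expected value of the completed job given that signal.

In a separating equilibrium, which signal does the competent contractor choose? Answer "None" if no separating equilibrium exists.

bond

Try competent → bond, incompetent → no bond:
  Under separation the client infers type exactly: bond → competent (pays 107), no bond → incompetent (pays 43).
  Competent: bond gives 107 − 18 = 89; no bond gives 43 − 0 = 43. No deviation. ✓
  Incompetent: no bond gives 43 − 0 = 43; bond gives 107 − 72 = 35. No deviation. ✓
Both hold — the competent type sends bond.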